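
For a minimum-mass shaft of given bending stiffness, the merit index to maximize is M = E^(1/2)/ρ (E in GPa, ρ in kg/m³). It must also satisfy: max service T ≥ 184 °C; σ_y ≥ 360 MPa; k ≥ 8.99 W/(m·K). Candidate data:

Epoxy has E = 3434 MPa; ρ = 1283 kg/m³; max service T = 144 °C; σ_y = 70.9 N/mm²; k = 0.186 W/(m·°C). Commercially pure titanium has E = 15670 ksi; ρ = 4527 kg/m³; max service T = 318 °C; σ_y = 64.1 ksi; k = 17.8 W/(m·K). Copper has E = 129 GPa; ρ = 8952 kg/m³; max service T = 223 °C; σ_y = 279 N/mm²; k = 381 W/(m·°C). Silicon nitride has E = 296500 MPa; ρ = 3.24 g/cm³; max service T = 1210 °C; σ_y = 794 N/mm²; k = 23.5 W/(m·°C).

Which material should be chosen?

silicon nitride

Screen on constraints: max service T ≥ 184 °C; σ_y ≥ 360 MPa; k ≥ 8.99 W/(m·K). Survivors: commercially pure titanium, silicon nitride.
In SI units:
  commercially pure titanium: E = 108.0 GPa, ρ = 4527 kg/m³
  silicon nitride: E = 296.5 GPa, ρ = 3240 kg/m³
  silicon nitride: M = 5.31×10⁻³
  commercially pure titanium: M = 2.30×10⁻³
Highest index: silicon nitride.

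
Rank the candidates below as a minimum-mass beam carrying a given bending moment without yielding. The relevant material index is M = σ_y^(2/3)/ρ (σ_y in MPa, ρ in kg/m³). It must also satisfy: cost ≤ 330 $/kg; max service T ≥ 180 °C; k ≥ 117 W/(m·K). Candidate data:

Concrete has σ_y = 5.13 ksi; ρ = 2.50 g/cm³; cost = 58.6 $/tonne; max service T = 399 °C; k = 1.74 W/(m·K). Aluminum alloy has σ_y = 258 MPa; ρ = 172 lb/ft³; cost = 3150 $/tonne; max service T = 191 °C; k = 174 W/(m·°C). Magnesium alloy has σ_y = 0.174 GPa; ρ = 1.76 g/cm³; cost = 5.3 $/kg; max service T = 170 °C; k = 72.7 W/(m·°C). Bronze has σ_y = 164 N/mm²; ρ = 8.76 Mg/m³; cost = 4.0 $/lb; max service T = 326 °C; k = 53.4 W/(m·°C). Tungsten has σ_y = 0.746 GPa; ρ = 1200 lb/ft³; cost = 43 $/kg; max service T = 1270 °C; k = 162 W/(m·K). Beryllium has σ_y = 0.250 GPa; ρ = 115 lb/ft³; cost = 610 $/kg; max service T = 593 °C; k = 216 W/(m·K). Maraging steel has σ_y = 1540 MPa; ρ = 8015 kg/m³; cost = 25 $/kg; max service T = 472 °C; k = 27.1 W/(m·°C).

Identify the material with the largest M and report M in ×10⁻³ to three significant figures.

aluminum alloy, M = 14.7×10⁻³

Screen on constraints: cost ≤ 330 $/kg; max service T ≥ 180 °C; k ≥ 117 W/(m·K). Survivors: aluminum alloy, tungsten.
Normalizing units and computing the index:
  aluminum alloy: σ_y = 258.0 MPa, ρ = 2755 kg/m³
  tungsten: σ_y = 746.0 MPa, ρ = 19220 kg/m³
  aluminum alloy: M = 14.7×10⁻³
  tungsten: M = 4.28×10⁻³
Aluminum alloy has the largest M.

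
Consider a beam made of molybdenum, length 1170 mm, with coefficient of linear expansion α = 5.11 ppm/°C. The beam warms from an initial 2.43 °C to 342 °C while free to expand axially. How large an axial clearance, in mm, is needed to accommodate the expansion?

2.03 mm

ΔT = 342 − 2.43 = 339.6 K.
ΔL = α·L₀·ΔT = 5.11×10⁻⁶ × 1170 mm × 339.6 K = 2.03 mm.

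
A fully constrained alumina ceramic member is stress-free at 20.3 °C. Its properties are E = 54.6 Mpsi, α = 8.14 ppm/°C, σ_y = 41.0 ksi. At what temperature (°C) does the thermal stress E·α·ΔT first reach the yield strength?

113 °C

E = 54.6 Mpsi = 376.5 GPa.
σ_y = 41.0 ksi = 282.7 MPa.
E·α·ΔT = 282.7 MPa ⇒ ΔT = 282.7 / (376.5×10³ × 8.14×10⁻⁶) = 92.25 K.
T = 20.3 + 92.25 = 112.6 °C.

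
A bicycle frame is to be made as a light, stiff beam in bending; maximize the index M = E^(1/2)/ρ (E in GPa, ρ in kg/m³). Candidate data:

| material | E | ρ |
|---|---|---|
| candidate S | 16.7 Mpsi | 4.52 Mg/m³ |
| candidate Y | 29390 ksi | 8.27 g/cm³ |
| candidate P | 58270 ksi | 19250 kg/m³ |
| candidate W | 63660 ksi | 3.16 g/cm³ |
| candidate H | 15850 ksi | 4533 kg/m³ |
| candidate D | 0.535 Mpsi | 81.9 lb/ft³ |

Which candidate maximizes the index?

candidate W

Putting every candidate on a common basis:
  candidate S: E = 115.1 GPa, ρ = 4520 kg/m³
  candidate Y: E = 202.6 GPa, ρ = 8270 kg/m³
  candidate P: E = 401.8 GPa, ρ = 19250 kg/m³
  candidate W: E = 438.9 GPa, ρ = 3160 kg/m³
  candidate H: E = 109.3 GPa, ρ = 4533 kg/m³
  candidate D: E = 3.689 GPa, ρ = 1312 kg/m³
  candidate W: M = 6.63×10⁻³
  candidate S: M = 2.37×10⁻³
  candidate H: M = 2.31×10⁻³
  candidate Y: M = 1.72×10⁻³
  candidate D: M = 1.46×10⁻³
  candidate P: M = 1.04×10⁻³
The maximum is for candidate W.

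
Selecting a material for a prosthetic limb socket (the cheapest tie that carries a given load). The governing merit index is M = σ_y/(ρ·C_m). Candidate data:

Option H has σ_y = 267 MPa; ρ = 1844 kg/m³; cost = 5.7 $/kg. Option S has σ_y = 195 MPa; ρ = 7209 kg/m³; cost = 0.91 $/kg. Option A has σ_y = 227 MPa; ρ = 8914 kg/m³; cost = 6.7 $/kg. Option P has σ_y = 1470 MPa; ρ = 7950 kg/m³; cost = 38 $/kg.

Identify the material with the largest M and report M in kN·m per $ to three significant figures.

option S, M = 29.7 kN·m per $

Per-candidate index values:
  option S: M = 29.7 kN·m per $
  option H: M = 25.4 kN·m per $
  option P: M = 4.87 kN·m per $
  option A: M = 3.80 kN·m per $
The maximum is for option S.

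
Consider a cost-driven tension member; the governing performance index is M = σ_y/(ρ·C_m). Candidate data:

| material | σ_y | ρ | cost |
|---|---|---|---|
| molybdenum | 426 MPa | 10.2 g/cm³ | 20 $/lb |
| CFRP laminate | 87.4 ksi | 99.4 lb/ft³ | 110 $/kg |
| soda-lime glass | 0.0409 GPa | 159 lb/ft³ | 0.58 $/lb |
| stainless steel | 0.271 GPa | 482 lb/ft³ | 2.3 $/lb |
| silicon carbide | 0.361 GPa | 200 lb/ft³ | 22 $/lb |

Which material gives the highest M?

In SI units:
  molybdenum: σ_y = 426.0 MPa, ρ = 10200 kg/m³, cost = 44.09 $/kg
  CFRP laminate: σ_y = 602.6 MPa, ρ = 1592 kg/m³, cost = 110.0 $/kg
  soda-lime glass: σ_y = 40.90 MPa, ρ = 2547 kg/m³, cost = 1.279 $/kg
  stainless steel: σ_y = 271.0 MPa, ρ = 7721 kg/m³, cost = 5.071 $/kg
  silicon carbide: σ_y = 361.0 MPa, ρ = 3204 kg/m³, cost = 48.50 $/kg
  soda-lime glass: M = 12.6 kN·m per $
  stainless steel: M = 6.92 kN·m per $
  CFRP laminate: M = 3.44 kN·m per $
  silicon carbide: M = 2.32 kN·m per $
  molybdenum: M = 0.947 kN·m per $
Highest index: soda-lime glass.

soda-lime glass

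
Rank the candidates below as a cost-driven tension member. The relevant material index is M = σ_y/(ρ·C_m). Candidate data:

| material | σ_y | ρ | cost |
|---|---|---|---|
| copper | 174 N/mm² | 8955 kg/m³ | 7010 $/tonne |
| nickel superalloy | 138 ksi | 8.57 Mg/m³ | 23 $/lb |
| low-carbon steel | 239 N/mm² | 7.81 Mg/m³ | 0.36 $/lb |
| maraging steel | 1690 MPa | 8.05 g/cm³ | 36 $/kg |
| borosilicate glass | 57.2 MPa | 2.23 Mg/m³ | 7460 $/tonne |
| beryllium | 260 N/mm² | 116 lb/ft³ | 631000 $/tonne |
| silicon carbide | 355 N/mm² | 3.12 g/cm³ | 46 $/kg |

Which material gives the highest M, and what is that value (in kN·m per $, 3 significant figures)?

Putting every candidate on a common basis:
  copper: σ_y = 174.0 MPa, ρ = 8955 kg/m³, cost = 7.010 $/kg
  nickel superalloy: σ_y = 951.5 MPa, ρ = 8570 kg/m³, cost = 50.71 $/kg
  low-carbon steel: σ_y = 239.0 MPa, ρ = 7810 kg/m³, cost = 0.7937 $/kg
  maraging steel: σ_y = 1690 MPa, ρ = 8050 kg/m³, cost = 36.00 $/kg
  borosilicate glass: σ_y = 57.20 MPa, ρ = 2230 kg/m³, cost = 7.460 $/kg
  beryllium: σ_y = 260.0 MPa, ρ = 1858 kg/m³, cost = 631.0 $/kg
  silicon carbide: σ_y = 355.0 MPa, ρ = 3120 kg/m³, cost = 46.00 $/kg
  low-carbon steel: M = 38.6 kN·m per $
  maraging steel: M = 5.83 kN·m per $
  borosilicate glass: M = 3.44 kN·m per $
  copper: M = 2.77 kN·m per $
  silicon carbide: M = 2.47 kN·m per $
  nickel superalloy: M = 2.19 kN·m per $
  beryllium: M = 0.222 kN·m per $
The maximum is for low-carbon steel.

low-carbon steel, M = 38.6 kN·m per $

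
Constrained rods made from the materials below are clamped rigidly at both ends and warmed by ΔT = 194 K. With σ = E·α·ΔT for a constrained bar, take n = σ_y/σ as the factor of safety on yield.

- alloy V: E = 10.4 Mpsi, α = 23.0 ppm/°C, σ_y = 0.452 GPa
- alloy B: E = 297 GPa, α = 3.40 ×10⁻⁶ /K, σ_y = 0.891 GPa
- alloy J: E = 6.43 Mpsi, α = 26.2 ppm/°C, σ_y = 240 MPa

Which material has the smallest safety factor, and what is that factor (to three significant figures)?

With everything in SI (GPa, ×10⁻⁶/K, MPa):
  alloy V: E = 71.71, α = 23.0, σ_y = 452.0 → σ = 320 MPa, n = 1.41
  alloy B: E = 297.0, α = 3.40, σ_y = 891.0 → σ = 196 MPa, n = 4.55
  alloy J: E = 44.33, α = 26.2, σ_y = 240.0 → σ = 225 MPa, n = 1.07
Alloy J has the lowest safety factor, n = 1.07.

alloy J, n = 1.07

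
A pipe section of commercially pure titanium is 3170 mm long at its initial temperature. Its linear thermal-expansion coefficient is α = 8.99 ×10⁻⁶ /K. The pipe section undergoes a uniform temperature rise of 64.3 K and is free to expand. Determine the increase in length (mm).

ΔL = α·L₀·ΔT = 8.99×10⁻⁶ × 3170 mm × 64.30 K = 1.83 mm.

1.83 mm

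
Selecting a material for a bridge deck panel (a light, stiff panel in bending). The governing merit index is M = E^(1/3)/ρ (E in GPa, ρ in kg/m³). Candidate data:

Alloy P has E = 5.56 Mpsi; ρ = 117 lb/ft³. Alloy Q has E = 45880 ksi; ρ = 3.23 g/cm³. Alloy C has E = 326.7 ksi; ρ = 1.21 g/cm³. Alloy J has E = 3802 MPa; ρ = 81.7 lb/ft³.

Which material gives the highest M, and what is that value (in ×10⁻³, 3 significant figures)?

Putting every candidate on a common basis:
  alloy P: E = 38.33 GPa, ρ = 1874 kg/m³
  alloy Q: E = 316.3 GPa, ρ = 3230 kg/m³
  alloy C: E = 2.253 GPa, ρ = 1210 kg/m³
  alloy J: E = 3.802 GPa, ρ = 1309 kg/m³
  alloy Q: M = 2.11×10⁻³
  alloy P: M = 1.80×10⁻³
  alloy J: M = 1.19×10⁻³
  alloy C: M = 1.08×10⁻³
The maximum is for alloy Q.

alloy Q, M = 2.11×10⁻³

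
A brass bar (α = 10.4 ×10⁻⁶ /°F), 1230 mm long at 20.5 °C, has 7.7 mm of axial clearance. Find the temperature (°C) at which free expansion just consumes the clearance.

α = 10.4×10⁻⁶/°F × 9/5 = 18.7×10⁻⁶/K.
α·L₀·ΔT = 7.7 mm ⇒ ΔT = 7.7 / (18.7×10⁻⁶ × 1230.0) = 334.4 K.
T = 20.5 + 334.4 = 354.9 °C.

355 °C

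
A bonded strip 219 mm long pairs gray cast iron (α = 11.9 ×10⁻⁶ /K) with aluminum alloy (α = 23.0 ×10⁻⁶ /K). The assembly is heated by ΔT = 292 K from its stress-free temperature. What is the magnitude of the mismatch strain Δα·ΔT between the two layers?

3.24×10⁻³

Δα = |11.9 − 23.0|×10⁻⁶/K = 11.1×10⁻⁶/K.
Mismatch strain = Δα·ΔT = 11.1×10⁻⁶ × 292.0 = 3.24×10⁻³.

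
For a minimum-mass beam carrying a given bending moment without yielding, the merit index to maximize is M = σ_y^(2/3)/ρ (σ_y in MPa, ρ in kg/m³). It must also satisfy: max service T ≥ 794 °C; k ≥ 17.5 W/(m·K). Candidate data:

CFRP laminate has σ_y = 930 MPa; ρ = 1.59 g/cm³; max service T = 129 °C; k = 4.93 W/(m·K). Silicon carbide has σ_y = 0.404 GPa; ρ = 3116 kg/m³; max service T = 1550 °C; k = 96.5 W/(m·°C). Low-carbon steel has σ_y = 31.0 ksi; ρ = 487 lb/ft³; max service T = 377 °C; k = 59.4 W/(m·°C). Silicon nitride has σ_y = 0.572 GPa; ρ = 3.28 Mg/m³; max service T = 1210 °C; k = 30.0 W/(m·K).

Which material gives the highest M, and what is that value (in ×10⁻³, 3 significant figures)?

Screen on constraints: max service T ≥ 794 °C; k ≥ 17.5 W/(m·K). Survivors: silicon carbide, silicon nitride.
Normalizing units and computing the index:
  silicon carbide: σ_y = 404.0 MPa, ρ = 3116 kg/m³
  silicon nitride: σ_y = 572.0 MPa, ρ = 3280 kg/m³
  silicon nitride: M = 21.0×10⁻³
  silicon carbide: M = 17.5×10⁻³
Highest index: silicon nitride.

silicon nitride, M = 21.0×10⁻³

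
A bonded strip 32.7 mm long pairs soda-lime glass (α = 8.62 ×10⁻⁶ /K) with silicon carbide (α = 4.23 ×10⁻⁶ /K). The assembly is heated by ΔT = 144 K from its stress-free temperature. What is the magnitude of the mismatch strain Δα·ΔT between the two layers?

Δα = |8.62 − 4.23|×10⁻⁶/K = 4.39×10⁻⁶/K.
Mismatch strain = Δα·ΔT = 4.39×10⁻⁶ × 144.0 = 6.32×10⁻⁴.

6.32×10⁻⁴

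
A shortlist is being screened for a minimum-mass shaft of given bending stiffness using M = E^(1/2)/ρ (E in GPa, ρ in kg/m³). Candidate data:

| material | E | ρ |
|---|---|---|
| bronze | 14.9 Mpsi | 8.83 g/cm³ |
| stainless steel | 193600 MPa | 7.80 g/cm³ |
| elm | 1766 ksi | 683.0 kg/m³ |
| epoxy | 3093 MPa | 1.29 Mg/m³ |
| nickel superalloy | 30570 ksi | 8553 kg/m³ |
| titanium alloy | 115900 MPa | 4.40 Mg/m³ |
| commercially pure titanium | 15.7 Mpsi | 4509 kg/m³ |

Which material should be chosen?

elm

Putting every candidate on a common basis:
  bronze: E = 102.7 GPa, ρ = 8830 kg/m³
  stainless steel: E = 193.6 GPa, ρ = 7800 kg/m³
  elm: E = 12.18 GPa, ρ = 683.0 kg/m³
  epoxy: E = 3.093 GPa, ρ = 1290 kg/m³
  nickel superalloy: E = 210.8 GPa, ρ = 8553 kg/m³
  titanium alloy: E = 115.9 GPa, ρ = 4400 kg/m³
  commercially pure titanium: E = 108.2 GPa, ρ = 4509 kg/m³
  elm: M = 5.11×10⁻³
  titanium alloy: M = 2.45×10⁻³
  commercially pure titanium: M = 2.31×10⁻³
  stainless steel: M = 1.78×10⁻³
  nickel superalloy: M = 1.70×10⁻³
  epoxy: M = 1.36×10⁻³
  bronze: M = 1.15×10⁻³
Elm ranks first.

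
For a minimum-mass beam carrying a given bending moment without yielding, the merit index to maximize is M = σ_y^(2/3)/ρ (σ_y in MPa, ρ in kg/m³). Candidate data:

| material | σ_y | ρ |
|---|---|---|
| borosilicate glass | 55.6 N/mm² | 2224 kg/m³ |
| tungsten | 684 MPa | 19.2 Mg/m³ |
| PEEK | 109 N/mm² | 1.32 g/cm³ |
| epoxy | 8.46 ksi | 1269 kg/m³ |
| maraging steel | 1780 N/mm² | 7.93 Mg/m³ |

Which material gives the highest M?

Normalizing units and computing the index:
  borosilicate glass: σ_y = 55.60 MPa, ρ = 2224 kg/m³
  tungsten: σ_y = 684.0 MPa, ρ = 19200 kg/m³
  PEEK: σ_y = 109.0 MPa, ρ = 1320 kg/m³
  epoxy: σ_y = 58.33 MPa, ρ = 1269 kg/m³
  maraging steel: σ_y = 1780 MPa, ρ = 7930 kg/m³
  maraging steel: M = 18.5×10⁻³
  PEEK: M = 17.3×10⁻³
  epoxy: M = 11.9×10⁻³
  borosilicate glass: M = 6.55×10⁻³
  tungsten: M = 4.04×10⁻³
Highest index: maraging steel.

maraging steel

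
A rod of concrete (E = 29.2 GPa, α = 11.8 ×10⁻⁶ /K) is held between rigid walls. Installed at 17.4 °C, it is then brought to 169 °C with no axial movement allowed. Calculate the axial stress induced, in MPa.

52.2 MPa

ΔT = 151.6 K. Constrained thermal stress σ = E·α·ΔT = 29.20×10³ MPa × 11.8×10⁻⁶ × 151.6 = 52.2 MPa (compressive).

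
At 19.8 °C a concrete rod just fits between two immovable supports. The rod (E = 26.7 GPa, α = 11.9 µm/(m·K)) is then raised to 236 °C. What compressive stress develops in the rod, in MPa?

ΔT = 216.2 K. Constrained thermal stress σ = E·α·ΔT = 26.70×10³ MPa × 11.9×10⁻⁶ × 216.2 = 68.7 MPa (compressive).

68.7 MPa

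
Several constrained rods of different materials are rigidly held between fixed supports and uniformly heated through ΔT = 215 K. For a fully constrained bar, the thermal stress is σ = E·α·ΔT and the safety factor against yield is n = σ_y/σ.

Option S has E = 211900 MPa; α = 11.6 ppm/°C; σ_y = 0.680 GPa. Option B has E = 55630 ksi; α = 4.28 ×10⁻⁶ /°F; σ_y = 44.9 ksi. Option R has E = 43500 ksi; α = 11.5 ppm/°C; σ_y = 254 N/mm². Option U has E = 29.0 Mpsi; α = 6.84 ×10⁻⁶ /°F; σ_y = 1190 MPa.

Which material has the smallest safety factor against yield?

With everything in SI (GPa, ×10⁻⁶/K, MPa):
  option S: E = 211.9, α = 11.6, σ_y = 680.0 → σ = 528 MPa, n = 1.29
  option B: E = 383.6, α = 7.70, σ_y = 309.6 → σ = 635 MPa, n = 0.487
  option R: E = 299.9, α = 11.5, σ_y = 254.0 → σ = 742 MPa, n = 0.343
  option U: E = 199.9, α = 12.3, σ_y = 1190 → σ = 529 MPa, n = 2.25
Option R has the lowest safety factor, n = 0.343.

option R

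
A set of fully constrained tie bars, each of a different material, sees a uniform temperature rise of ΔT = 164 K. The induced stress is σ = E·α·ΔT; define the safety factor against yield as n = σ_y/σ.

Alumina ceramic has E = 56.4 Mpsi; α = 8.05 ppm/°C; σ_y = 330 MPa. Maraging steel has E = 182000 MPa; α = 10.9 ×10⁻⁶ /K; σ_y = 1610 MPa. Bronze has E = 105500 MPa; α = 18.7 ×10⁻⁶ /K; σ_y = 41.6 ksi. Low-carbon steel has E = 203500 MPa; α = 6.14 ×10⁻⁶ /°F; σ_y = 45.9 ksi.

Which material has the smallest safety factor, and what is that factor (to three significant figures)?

alumina ceramic, n = 0.643

Per material, after unit conversion:
  alumina ceramic: E = 388.9, α = 8.05, σ_y = 330.0 → σ = 513 MPa, n = 0.643
  maraging steel: E = 182.0, α = 10.9, σ_y = 1610 → σ = 325 MPa, n = 4.95
  bronze: E = 105.5, α = 18.7, σ_y = 286.8 → σ = 324 MPa, n = 0.886
  low-carbon steel: E = 203.5, α = 11.1, σ_y = 316.5 → σ = 369 MPa, n = 0.858
Smallest n: alumina ceramic with n = 0.643.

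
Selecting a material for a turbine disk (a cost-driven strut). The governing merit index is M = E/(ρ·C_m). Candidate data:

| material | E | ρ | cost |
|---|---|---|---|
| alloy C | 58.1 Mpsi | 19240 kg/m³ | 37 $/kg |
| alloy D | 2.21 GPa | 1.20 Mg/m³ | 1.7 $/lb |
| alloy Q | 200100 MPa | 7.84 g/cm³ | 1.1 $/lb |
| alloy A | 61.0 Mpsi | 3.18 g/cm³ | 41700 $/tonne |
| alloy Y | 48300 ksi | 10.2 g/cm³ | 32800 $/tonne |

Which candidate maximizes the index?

alloy Q

Convert each candidate to consistent units, then evaluate M:
  alloy C: E = 400.6 GPa, ρ = 19240 kg/m³, cost = 37.00 $/kg
  alloy D: E = 2.210 GPa, ρ = 1200 kg/m³, cost = 3.748 $/kg
  alloy Q: E = 200.1 GPa, ρ = 7840 kg/m³, cost = 2.425 $/kg
  alloy A: E = 420.6 GPa, ρ = 3180 kg/m³, cost = 41.70 $/kg
  alloy Y: E = 333.0 GPa, ρ = 10200 kg/m³, cost = 32.80 $/kg
  alloy Q: M = 10.5 MN·m per $
  alloy A: M = 3.17 MN·m per $
  alloy Y: M = 0.995 MN·m per $
  alloy C: M = 0.563 MN·m per $
  alloy D: M = 0.491 MN·m per $
Highest index: alloy Q.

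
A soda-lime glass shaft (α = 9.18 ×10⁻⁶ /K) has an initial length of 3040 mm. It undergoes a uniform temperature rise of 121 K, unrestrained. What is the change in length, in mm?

ΔL = α·L₀·ΔT = 9.18×10⁻⁶ × 3040 mm × 121.0 K = 3.38 mm.

3.38 mm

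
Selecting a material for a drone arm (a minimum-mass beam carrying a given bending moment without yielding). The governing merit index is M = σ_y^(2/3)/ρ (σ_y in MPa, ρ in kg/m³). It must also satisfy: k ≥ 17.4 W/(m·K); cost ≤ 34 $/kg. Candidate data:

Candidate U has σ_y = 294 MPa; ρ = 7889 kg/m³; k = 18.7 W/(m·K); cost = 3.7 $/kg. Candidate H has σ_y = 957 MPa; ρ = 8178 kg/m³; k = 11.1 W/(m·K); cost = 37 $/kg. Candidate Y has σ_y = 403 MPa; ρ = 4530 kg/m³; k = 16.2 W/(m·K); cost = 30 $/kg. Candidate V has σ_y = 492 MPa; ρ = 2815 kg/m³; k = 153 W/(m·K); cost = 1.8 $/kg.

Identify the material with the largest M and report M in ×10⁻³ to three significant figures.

Screen on constraints: k ≥ 17.4 W/(m·K); cost ≤ 34 $/kg. Survivors: candidate U, candidate V.
Computing M directly (units already consistent):
  candidate V: M = 22.1×10⁻³
  candidate U: M = 5.60×10⁻³
The maximum is for candidate V.

candidate V, M = 22.1×10⁻³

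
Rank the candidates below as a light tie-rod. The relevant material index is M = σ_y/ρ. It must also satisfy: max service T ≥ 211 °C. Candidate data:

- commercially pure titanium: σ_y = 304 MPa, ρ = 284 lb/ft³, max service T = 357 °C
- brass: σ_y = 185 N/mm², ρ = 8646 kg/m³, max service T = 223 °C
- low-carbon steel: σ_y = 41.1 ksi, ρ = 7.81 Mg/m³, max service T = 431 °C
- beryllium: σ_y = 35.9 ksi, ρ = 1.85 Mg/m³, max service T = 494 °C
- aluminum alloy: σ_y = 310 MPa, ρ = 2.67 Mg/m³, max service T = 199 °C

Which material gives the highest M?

beryllium

Screen on constraints: max service T ≥ 211 °C. Survivors: commercially pure titanium, brass, low-carbon steel, beryllium.
After converting to SI:
  commercially pure titanium: σ_y = 304.0 MPa, ρ = 4549 kg/m³
  brass: σ_y = 185.0 MPa, ρ = 8646 kg/m³
  low-carbon steel: σ_y = 283.4 MPa, ρ = 7810 kg/m³
  beryllium: σ_y = 247.5 MPa, ρ = 1850 kg/m³
  beryllium: M = 134 kN·m/kg
  commercially pure titanium: M = 66.8 kN·m/kg
  low-carbon steel: M = 36.3 kN·m/kg
  brass: M = 21.4 kN·m/kg
The maximum is for beryllium.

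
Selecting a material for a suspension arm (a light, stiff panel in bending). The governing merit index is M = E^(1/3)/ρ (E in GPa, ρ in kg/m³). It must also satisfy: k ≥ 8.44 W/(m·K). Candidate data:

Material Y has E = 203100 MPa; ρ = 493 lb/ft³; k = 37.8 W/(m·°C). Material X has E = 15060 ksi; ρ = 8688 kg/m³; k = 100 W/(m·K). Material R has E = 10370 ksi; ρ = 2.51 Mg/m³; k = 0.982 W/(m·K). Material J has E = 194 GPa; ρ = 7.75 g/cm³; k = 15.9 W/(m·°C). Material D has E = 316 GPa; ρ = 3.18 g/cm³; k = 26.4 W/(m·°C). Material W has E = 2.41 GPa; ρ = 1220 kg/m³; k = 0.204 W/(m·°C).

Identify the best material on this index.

material D

Screen on constraints: k ≥ 8.44 W/(m·K). Survivors: material Y, material X, material J, material D.
In SI units:
  material Y: E = 203.1 GPa, ρ = 7897 kg/m³
  material X: E = 103.8 GPa, ρ = 8688 kg/m³
  material J: E = 194.0 GPa, ρ = 7750 kg/m³
  material D: E = 316.0 GPa, ρ = 3180 kg/m³
  material D: M = 2.14×10⁻³
  material J: M = 0.747×10⁻³
  material Y: M = 0.744×10⁻³
  material X: M = 0.541×10⁻³
Highest index: material D.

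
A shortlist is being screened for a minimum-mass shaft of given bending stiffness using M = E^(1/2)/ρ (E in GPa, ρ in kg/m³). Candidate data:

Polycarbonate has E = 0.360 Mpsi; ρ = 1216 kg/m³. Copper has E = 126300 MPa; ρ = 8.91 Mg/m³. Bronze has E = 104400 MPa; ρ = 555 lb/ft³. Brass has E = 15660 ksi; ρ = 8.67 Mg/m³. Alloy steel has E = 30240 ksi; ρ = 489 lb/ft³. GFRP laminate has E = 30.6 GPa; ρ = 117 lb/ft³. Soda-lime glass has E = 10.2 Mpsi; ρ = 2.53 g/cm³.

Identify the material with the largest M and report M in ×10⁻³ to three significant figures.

soda-lime glass, M = 3.31×10⁻³

Putting every candidate on a common basis:
  polycarbonate: E = 2.482 GPa, ρ = 1216 kg/m³
  copper: E = 126.3 GPa, ρ = 8910 kg/m³
  bronze: E = 104.4 GPa, ρ = 8890 kg/m³
  brass: E = 108.0 GPa, ρ = 8670 kg/m³
  alloy steel: E = 208.5 GPa, ρ = 7833 kg/m³
  GFRP laminate: E = 30.60 GPa, ρ = 1874 kg/m³
  soda-lime glass: E = 70.33 GPa, ρ = 2530 kg/m³
  soda-lime glass: M = 3.31×10⁻³
  GFRP laminate: M = 2.95×10⁻³
  alloy steel: M = 1.84×10⁻³
  polycarbonate: M = 1.30×10⁻³
  copper: M = 1.26×10⁻³
  brass: M = 1.20×10⁻³
  bronze: M = 1.15×10⁻³
The maximum is for soda-lime glass.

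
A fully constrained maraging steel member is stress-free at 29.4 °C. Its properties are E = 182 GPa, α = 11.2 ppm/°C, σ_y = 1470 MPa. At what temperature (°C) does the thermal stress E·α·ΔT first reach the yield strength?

751 °C

E·α·ΔT = 1470 MPa ⇒ ΔT = 1470 / (182.0×10³ × 11.2×10⁻⁶) = 721.2 K.
T = 29.4 + 721.2 = 750.6 °C.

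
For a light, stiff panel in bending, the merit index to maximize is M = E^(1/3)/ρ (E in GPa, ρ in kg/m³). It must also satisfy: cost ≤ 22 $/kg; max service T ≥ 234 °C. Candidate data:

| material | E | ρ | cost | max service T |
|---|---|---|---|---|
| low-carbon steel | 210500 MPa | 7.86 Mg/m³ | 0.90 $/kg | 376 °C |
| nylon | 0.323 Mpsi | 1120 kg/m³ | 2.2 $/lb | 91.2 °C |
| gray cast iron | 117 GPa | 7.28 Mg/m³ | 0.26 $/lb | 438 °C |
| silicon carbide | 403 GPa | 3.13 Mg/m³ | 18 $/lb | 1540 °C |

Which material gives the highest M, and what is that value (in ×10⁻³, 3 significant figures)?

Screen on constraints: cost ≤ 22 $/kg; max service T ≥ 234 °C. Survivors: low-carbon steel, gray cast iron.
Putting every candidate on a common basis:
  low-carbon steel: E = 210.5 GPa, ρ = 7860 kg/m³
  gray cast iron: E = 117.0 GPa, ρ = 7280 kg/m³
  low-carbon steel: M = 0.757×10⁻³
  gray cast iron: M = 0.672×10⁻³
Low-carbon steel has the largest M.

low-carbon steel, M = 0.757×10⁻³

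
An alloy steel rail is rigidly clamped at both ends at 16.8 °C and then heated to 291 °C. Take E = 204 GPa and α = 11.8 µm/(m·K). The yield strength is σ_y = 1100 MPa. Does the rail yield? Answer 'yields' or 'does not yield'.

does not yield

ΔT = 274.2 K. Constrained thermal stress σ = E·α·ΔT = 204.0×10³ MPa × 11.8×10⁻⁶ × 274.2 = 660 MPa (compressive).
Compare to σ_y = 1100 MPa: σ < σ_y, so it does not yield.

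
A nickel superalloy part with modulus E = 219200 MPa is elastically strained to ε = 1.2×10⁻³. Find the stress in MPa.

E = 219200 MPa = 219.2 GPa.
σ = E·ε = 219200 MPa × 1.2×10⁻³ = 263 MPa.

263 MPa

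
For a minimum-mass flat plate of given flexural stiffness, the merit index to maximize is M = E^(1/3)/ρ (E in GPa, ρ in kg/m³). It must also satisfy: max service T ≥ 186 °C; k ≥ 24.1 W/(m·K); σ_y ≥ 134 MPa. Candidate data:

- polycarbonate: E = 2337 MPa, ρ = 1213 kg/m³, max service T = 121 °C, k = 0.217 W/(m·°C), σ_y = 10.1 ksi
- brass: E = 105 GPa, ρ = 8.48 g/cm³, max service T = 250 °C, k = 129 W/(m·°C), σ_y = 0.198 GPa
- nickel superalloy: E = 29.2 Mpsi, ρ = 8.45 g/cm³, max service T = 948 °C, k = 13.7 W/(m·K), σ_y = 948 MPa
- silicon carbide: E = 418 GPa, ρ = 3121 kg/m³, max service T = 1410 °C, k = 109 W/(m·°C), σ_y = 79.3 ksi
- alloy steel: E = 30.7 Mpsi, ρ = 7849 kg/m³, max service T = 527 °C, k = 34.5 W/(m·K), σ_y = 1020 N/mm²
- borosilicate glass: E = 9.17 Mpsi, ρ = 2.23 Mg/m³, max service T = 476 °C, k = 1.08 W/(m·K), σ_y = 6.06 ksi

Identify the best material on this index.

silicon carbide

Screen on constraints: max service T ≥ 186 °C; k ≥ 24.1 W/(m·K); σ_y ≥ 134 MPa. Survivors: brass, silicon carbide, alloy steel.
After converting to SI:
  brass: E = 105.0 GPa, ρ = 8480 kg/m³
  silicon carbide: E = 418.0 GPa, ρ = 3121 kg/m³
  alloy steel: E = 211.7 GPa, ρ = 7849 kg/m³
  silicon carbide: M = 2.40×10⁻³
  alloy steel: M = 0.759×10⁻³
  brass: M = 0.556×10⁻³
Highest index: silicon carbide.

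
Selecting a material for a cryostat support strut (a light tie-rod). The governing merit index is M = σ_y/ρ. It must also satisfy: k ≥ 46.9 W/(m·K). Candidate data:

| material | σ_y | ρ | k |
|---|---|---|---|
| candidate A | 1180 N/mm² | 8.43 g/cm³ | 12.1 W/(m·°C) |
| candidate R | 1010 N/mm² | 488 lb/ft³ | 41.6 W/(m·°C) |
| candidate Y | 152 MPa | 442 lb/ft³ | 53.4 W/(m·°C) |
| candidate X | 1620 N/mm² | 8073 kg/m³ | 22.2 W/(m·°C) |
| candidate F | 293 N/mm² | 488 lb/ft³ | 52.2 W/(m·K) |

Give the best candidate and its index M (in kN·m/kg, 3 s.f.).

candidate F, M = 37.5 kN·m/kg

Screen on constraints: k ≥ 46.9 W/(m·K). Survivors: candidate Y, candidate F.
Normalizing units and computing the index:
  candidate Y: σ_y = 152.0 MPa, ρ = 7080 kg/m³
  candidate F: σ_y = 293.0 MPa, ρ = 7817 kg/m³
  candidate F: M = 37.5 kN·m/kg
  candidate Y: M = 21.5 kN·m/kg
The maximum is for candidate F.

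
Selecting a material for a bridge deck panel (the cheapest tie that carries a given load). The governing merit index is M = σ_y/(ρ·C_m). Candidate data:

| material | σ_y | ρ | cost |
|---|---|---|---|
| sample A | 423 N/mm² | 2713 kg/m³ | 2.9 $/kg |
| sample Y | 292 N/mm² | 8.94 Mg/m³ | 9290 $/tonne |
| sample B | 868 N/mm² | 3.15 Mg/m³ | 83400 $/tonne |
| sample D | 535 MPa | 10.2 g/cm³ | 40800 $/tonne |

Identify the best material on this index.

Putting every candidate on a common basis:
  sample A: σ_y = 423.0 MPa, ρ = 2713 kg/m³, cost = 2.900 $/kg
  sample Y: σ_y = 292.0 MPa, ρ = 8940 kg/m³, cost = 9.290 $/kg
  sample B: σ_y = 868.0 MPa, ρ = 3150 kg/m³, cost = 83.40 $/kg
  sample D: σ_y = 535.0 MPa, ρ = 10200 kg/m³, cost = 40.80 $/kg
  sample A: M = 53.8 kN·m per $
  sample Y: M = 3.52 kN·m per $
  sample B: M = 3.30 kN·m per $
  sample D: M = 1.29 kN·m per $
Highest index: sample A.

sample A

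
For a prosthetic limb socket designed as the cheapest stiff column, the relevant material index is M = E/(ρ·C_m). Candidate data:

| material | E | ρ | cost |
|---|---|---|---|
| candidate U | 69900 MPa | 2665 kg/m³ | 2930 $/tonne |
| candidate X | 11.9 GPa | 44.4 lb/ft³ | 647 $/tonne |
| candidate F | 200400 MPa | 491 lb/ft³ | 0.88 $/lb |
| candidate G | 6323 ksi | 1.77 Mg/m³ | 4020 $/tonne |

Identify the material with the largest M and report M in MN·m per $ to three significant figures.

Normalizing units and computing the index:
  candidate U: E = 69.90 GPa, ρ = 2665 kg/m³, cost = 2.930 $/kg
  candidate X: E = 11.90 GPa, ρ = 711.2 kg/m³, cost = 0.6470 $/kg
  candidate F: E = 200.4 GPa, ρ = 7865 kg/m³, cost = 1.940 $/kg
  candidate G: E = 43.60 GPa, ρ = 1770 kg/m³, cost = 4.020 $/kg
  candidate X: M = 25.9 MN·m per $
  candidate F: M = 13.1 MN·m per $
  candidate U: M = 8.95 MN·m per $
  candidate G: M = 6.13 MN·m per $
Candidate X has the largest M.

candidate X, M = 25.9 MN·m per $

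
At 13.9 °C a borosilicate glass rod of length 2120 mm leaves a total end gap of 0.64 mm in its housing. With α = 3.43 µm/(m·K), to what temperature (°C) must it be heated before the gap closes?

α·L₀·ΔT = 0.64 mm ⇒ ΔT = 0.64 / (3.43×10⁻⁶ × 2120.0) = 88.01 K.
T = 13.9 + 88.01 = 101.9 °C.

102 °C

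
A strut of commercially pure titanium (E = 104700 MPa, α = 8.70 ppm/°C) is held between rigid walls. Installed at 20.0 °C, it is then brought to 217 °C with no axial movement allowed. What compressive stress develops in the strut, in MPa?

E = 104700 MPa = 104.7 GPa.
ΔT = 197.0 K. Constrained thermal stress σ = E·α·ΔT = 104.7×10³ MPa × 8.70×10⁻⁶ × 197.0 = 179 MPa (compressive).

179 MPa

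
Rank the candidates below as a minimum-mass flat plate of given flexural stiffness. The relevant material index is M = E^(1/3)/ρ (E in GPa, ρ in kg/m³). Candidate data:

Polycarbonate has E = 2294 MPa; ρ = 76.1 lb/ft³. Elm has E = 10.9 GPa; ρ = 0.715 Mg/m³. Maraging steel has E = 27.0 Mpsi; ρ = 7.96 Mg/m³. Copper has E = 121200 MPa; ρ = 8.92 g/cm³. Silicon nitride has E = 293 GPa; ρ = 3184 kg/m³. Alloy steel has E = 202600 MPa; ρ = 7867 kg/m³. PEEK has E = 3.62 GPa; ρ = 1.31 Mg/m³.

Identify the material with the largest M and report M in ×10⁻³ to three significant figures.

Convert each candidate to consistent units, then evaluate M:
  polycarbonate: E = 2.294 GPa, ρ = 1219 kg/m³
  elm: E = 10.90 GPa, ρ = 715.0 kg/m³
  maraging steel: E = 186.2 GPa, ρ = 7960 kg/m³
  copper: E = 121.2 GPa, ρ = 8920 kg/m³
  silicon nitride: E = 293.0 GPa, ρ = 3184 kg/m³
  alloy steel: E = 202.6 GPa, ρ = 7867 kg/m³
  PEEK: E = 3.620 GPa, ρ = 1310 kg/m³
  elm: M = 3.10×10⁻³
  silicon nitride: M = 2.09×10⁻³
  PEEK: M = 1.17×10⁻³
  polycarbonate: M = 1.08×10⁻³
  alloy steel: M = 0.747×10⁻³
  maraging steel: M = 0.717×10⁻³
  copper: M = 0.555×10⁻³
The maximum is for elm.

elm, M = 3.10×10⁻³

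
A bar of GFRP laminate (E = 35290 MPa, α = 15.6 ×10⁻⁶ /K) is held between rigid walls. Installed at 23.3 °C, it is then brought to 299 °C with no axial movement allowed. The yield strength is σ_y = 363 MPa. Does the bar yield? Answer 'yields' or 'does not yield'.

E = 35290 MPa = 35.29 GPa.
ΔT = 275.7 K. Constrained thermal stress σ = E·α·ΔT = 35.29×10³ MPa × 15.6×10⁻⁶ × 275.7 = 152 MPa (compressive).
Compare to σ_y = 363 MPa: σ < σ_y, so it does not yield.

does not yield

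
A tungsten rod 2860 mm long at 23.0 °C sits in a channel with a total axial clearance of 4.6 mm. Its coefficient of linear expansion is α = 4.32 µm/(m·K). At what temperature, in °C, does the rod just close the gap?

α·L₀·ΔT = 4.6 mm ⇒ ΔT = 4.6 / (4.32×10⁻⁶ × 2860.0) = 372.3 K.
T = 23.0 + 372.3 = 395.3 °C.

395 °C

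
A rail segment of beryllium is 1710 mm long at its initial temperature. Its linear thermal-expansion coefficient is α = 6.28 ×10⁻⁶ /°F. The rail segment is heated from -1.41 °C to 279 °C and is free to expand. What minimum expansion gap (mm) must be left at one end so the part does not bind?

Convert α: 6.28×10⁻⁶/°F × (9/5) = 11.3×10⁻⁶/K.
ΔT = 279 − (-1.41) = 280.4 K.
ΔL = α·L₀·ΔT = 11.3×10⁻⁶ × 1710 mm × 280.4 K = 5.42 mm.

5.42 mm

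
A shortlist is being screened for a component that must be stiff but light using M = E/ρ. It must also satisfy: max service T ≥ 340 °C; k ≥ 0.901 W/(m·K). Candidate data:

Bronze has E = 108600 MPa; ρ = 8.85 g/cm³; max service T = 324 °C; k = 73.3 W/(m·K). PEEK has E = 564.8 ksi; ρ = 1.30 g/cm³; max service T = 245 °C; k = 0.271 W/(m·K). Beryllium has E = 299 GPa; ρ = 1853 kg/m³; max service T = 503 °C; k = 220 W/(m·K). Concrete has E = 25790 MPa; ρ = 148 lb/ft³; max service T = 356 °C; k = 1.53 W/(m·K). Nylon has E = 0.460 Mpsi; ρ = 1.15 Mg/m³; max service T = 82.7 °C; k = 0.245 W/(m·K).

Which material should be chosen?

Screen on constraints: max service T ≥ 340 °C; k ≥ 0.901 W/(m·K). Survivors: beryllium, concrete.
In SI units:
  beryllium: E = 299.0 GPa, ρ = 1853 kg/m³
  concrete: E = 25.79 GPa, ρ = 2371 kg/m³
  beryllium: M = 161 MN·m/kg
  concrete: M = 10.9 MN·m/kg
The maximum is for beryllium.

beryllium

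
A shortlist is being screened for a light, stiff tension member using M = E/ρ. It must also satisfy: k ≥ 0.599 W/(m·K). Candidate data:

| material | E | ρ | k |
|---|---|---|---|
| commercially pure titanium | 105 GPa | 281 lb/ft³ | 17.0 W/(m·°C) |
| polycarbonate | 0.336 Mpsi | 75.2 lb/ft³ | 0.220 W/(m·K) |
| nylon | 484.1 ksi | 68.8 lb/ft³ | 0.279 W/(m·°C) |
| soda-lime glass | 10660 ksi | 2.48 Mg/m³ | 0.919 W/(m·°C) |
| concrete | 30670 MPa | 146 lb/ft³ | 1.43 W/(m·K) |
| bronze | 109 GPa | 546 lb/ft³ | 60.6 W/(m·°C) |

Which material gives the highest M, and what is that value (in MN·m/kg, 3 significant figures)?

soda-lime glass, M = 29.6 MN·m/kg

Screen on constraints: k ≥ 0.599 W/(m·K). Survivors: commercially pure titanium, soda-lime glass, concrete, bronze.
After converting to SI:
  commercially pure titanium: E = 105.0 GPa, ρ = 4501 kg/m³
  soda-lime glass: E = 73.50 GPa, ρ = 2480 kg/m³
  concrete: E = 30.67 GPa, ρ = 2339 kg/m³
  bronze: E = 109.0 GPa, ρ = 8746 kg/m³
  soda-lime glass: M = 29.6 MN·m/kg
  commercially pure titanium: M = 23.3 MN·m/kg
  concrete: M = 13.1 MN·m/kg
  bronze: M = 12.5 MN·m/kg
The maximum is for soda-lime glass.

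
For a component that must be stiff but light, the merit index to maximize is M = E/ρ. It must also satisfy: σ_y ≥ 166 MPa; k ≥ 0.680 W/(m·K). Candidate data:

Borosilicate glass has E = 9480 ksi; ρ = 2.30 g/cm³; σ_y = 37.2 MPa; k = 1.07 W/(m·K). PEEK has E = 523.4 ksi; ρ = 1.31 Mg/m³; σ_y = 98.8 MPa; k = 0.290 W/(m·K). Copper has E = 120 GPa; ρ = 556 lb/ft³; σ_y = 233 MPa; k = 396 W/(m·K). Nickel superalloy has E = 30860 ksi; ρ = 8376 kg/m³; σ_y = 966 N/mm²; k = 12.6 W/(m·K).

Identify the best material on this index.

Screen on constraints: σ_y ≥ 166 MPa; k ≥ 0.680 W/(m·K). Survivors: copper, nickel superalloy.
Convert each candidate to consistent units, then evaluate M:
  copper: E = 120.0 GPa, ρ = 8906 kg/m³
  nickel superalloy: E = 212.8 GPa, ρ = 8376 kg/m³
  nickel superalloy: M = 25.4 MN·m/kg
  copper: M = 13.5 MN·m/kg
Highest index: nickel superalloy.

nickel superalloy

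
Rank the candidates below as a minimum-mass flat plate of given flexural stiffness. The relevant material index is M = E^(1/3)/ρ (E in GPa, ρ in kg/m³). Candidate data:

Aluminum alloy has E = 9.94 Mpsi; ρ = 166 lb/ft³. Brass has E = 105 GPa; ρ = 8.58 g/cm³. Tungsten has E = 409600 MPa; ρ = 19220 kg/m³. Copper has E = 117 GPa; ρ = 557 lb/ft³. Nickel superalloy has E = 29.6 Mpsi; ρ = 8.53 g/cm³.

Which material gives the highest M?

aluminum alloy

Putting every candidate on a common basis:
  aluminum alloy: E = 68.53 GPa, ρ = 2659 kg/m³
  brass: E = 105.0 GPa, ρ = 8580 kg/m³
  tungsten: E = 409.6 GPa, ρ = 19220 kg/m³
  copper: E = 117.0 GPa, ρ = 8922 kg/m³
  nickel superalloy: E = 204.1 GPa, ρ = 8530 kg/m³
  aluminum alloy: M = 1.54×10⁻³
  nickel superalloy: M = 0.690×10⁻³
  brass: M = 0.550×10⁻³
  copper: M = 0.548×10⁻³
  tungsten: M = 0.386×10⁻³
Aluminum alloy ranks first.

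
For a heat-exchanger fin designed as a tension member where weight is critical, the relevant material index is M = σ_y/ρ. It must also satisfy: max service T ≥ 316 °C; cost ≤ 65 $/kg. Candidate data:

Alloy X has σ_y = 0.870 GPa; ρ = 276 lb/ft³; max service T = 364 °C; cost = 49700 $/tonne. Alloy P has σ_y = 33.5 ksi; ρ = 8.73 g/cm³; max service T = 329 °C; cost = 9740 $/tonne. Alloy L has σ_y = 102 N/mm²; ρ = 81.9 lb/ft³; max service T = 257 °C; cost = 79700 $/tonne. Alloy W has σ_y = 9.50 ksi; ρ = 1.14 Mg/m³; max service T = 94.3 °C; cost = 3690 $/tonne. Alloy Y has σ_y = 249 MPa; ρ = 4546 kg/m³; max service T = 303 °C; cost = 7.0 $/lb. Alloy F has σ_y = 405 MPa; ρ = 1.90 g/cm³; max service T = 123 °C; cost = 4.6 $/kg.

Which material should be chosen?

alloy X

Screen on constraints: max service T ≥ 316 °C; cost ≤ 65 $/kg. Survivors: alloy X, alloy P.
After converting to SI:
  alloy X: σ_y = 870.0 MPa, ρ = 4421 kg/m³
  alloy P: σ_y = 231.0 MPa, ρ = 8730 kg/m³
  alloy X: M = 197 kN·m/kg
  alloy P: M = 26.5 kN·m/kg
Highest index: alloy X.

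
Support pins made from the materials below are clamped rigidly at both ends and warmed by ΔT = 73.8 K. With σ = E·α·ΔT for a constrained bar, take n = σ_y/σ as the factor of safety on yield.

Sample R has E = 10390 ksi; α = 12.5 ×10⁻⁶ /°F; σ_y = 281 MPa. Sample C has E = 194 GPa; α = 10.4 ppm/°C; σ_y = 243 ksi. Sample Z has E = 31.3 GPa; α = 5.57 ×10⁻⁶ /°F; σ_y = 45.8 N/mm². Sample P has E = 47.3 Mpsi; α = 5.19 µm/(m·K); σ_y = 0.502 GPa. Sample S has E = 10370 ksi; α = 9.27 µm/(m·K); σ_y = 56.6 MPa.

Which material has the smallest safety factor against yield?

sample S

In consistent units (E in GPa, α in ×10⁻⁶/K, σ_y in MPa):
  sample R: E = 71.64, α = 22.5, σ_y = 281.0 → σ = 119 MPa, n = 2.36
  sample C: E = 194.0, α = 10.4, σ_y = 1675 → σ = 149 MPa, n = 11.3
  sample Z: E = 31.30, α = 10.0, σ_y = 45.80 → σ = 23.2 MPa, n = 1.98
  sample P: E = 326.1, α = 5.19, σ_y = 502.0 → σ = 125 MPa, n = 4.02
  sample S: E = 71.50, α = 9.27, σ_y = 56.60 → σ = 48.9 MPa, n = 1.16
Sample S has the lowest safety factor, n = 1.16.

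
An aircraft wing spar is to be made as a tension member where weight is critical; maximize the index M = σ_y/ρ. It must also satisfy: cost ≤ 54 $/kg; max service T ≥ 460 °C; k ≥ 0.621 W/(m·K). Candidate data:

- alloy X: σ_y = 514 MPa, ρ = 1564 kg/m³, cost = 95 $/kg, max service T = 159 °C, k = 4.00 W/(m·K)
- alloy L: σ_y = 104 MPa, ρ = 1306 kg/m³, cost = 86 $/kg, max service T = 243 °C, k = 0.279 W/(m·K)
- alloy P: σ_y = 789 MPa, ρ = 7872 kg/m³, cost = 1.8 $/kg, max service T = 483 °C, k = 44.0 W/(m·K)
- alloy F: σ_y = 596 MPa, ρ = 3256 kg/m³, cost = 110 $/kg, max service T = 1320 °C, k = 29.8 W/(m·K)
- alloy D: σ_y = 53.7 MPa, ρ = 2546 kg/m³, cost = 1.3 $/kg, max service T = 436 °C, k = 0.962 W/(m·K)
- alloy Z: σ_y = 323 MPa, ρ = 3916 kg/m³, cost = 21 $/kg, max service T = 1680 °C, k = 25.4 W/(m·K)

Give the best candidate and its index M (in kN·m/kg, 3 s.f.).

alloy P, M = 100 kN·m/kg

Screen on constraints: cost ≤ 54 $/kg; max service T ≥ 460 °C; k ≥ 0.621 W/(m·K). Survivors: alloy P, alloy Z.
Per-candidate index values:
  alloy P: M = 100 kN·m/kg
  alloy Z: M = 82.5 kN·m/kg
Highest index: alloy P.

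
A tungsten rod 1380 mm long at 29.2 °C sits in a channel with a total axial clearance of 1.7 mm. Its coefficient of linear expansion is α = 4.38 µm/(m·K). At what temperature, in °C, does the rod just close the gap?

α·L₀·ΔT = 1.7 mm ⇒ ΔT = 1.7 / (4.38×10⁻⁶ × 1380.0) = 281.3 K.
T = 29.2 + 281.3 = 310.5 °C.

310 °C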